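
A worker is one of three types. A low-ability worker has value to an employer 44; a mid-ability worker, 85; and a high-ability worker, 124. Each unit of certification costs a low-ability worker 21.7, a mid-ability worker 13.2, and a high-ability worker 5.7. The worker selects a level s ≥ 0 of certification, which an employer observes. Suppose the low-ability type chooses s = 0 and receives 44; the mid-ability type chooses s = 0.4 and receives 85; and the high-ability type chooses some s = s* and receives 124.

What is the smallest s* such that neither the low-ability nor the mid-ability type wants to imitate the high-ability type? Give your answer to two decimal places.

Low-ability type (on-path payoff 44) won't mimic when 44 ≥ 124 − 21.7·s*, i.e. s* ≥ 3.69.
Mid-ability type (on-path payoff 85 − 13.2×0.4 = 79.72) won't mimic when 79.72 ≥ 124 − 13.2·s*, i.e. s* ≥ 3.35.
Both must hold, so s* = max(3.69, 3.35) = 3.69. The low-ability type's constraint binds.

3.69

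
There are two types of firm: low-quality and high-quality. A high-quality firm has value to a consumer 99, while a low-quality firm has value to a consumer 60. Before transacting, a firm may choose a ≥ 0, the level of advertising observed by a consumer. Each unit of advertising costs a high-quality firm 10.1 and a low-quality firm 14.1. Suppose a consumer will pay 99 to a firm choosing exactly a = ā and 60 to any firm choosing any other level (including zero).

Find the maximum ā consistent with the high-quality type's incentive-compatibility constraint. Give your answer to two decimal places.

3.86

Choosing ā yields the high-quality type 99 − 10.1·ā; choosing zero yields 60.
The high-quality type is indifferent at 99 − 10.1·ā = 60, i.e. ā = (99 − 60) / 10.1 ≈ 3.86.
For any ā above 3.86 the high-quality type would rather pool at zero, so separation collapses.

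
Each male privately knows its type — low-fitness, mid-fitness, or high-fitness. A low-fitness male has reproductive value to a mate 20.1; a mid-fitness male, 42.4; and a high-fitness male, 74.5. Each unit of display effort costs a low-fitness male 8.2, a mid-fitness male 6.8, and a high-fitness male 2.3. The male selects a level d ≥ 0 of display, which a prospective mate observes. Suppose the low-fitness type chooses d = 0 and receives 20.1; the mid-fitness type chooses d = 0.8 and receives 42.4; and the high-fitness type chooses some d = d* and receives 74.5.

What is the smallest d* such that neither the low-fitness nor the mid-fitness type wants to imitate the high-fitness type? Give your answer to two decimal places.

Mid-fitness type (on-path payoff 42.4 − 6.8×0.8 = 36.96) won't mimic when 36.96 ≥ 74.5 − 6.8·d*, i.e. d* ≥ 5.52.
Low-fitness type (on-path payoff 20.1) won't mimic when 20.1 ≥ 74.5 − 8.2·d*, i.e. d* ≥ 6.63.
Both must hold, so d* = max(6.63, 5.52) = 6.63. The low-fitness type's constraint binds.

6.63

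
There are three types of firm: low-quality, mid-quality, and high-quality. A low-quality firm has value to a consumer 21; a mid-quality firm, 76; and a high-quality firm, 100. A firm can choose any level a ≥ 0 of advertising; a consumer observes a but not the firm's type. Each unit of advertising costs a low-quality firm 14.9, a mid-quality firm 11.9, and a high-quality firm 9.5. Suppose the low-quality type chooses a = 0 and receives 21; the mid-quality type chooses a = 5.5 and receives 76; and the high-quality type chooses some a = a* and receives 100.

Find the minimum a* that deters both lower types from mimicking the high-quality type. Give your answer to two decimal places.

7.52

Low-quality type (on-path payoff 21) won't mimic when 21 ≥ 100 − 14.9·a*, i.e. a* ≥ 5.30.
Mid-quality type (on-path payoff 76 − 11.9×5.5 = 10.55) won't mimic when 10.55 ≥ 100 − 11.9·a*, i.e. a* ≥ 7.52.
Both must hold, so a* = max(5.30, 7.52) = 7.52. The mid-quality type's constraint binds.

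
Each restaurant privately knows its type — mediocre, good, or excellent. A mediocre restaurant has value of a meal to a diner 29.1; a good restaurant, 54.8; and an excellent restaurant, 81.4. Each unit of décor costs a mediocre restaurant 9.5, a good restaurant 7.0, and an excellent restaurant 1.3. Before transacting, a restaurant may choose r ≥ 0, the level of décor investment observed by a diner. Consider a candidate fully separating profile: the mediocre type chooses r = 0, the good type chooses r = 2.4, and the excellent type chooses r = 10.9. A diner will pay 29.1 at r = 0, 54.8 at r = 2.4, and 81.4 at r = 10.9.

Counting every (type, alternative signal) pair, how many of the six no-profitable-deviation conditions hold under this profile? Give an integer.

Excellent (own payoff 81.4 − 1.3×10.9 = 67.23): to r=0 gives 29.1 → no gain ✓; to r=2.4 gives 54.8 − 1.3×2.4 = 51.68 → no gain ✓.
Mediocre (own payoff 29.1): to r=2.4 gives 54.8 − 9.5×2.4 = 32 → profitable ✗; to r=10.9 gives 81.4 − 9.5×10.9 = -22.15 → no gain ✓.
Good (own payoff 54.8 − 7.0×2.4 = 38): to r=0 gives 29.1 → no gain ✓; to r=10.9 gives 81.4 − 7.0×10.9 = 5.1 → no gain ✓.
5 of the 6 constraints hold; not an equilibrium.

5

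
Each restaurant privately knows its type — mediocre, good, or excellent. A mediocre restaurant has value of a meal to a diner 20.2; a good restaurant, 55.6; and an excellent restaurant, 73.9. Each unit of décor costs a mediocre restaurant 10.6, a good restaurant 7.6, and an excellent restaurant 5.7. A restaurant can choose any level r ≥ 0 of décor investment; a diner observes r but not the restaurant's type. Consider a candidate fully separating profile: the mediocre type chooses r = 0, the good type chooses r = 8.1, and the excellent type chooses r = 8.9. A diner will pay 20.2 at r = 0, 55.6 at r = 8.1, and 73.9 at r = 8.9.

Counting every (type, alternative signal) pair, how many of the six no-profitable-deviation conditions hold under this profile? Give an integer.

Mediocre (own payoff 20.2): to r=8.1 gives 55.6 − 10.6×8.1 = -30.26 → no gain ✓; to r=8.9 gives 73.9 − 10.6×8.9 = -20.44 → no gain ✓.
Excellent (own payoff 73.9 − 5.7×8.9 = 23.17): to r=0 gives 20.2 → no gain ✓; to r=8.1 gives 55.6 − 5.7×8.1 = 9.43 → no gain ✓.
Good (own payoff 55.6 − 7.6×8.1 = -5.96): to r=0 gives 20.2 → profitable ✗; to r=8.9 gives 73.9 − 7.6×8.9 = 6.26 → profitable ✗.
4 of the 6 constraints hold; not an equilibrium.

4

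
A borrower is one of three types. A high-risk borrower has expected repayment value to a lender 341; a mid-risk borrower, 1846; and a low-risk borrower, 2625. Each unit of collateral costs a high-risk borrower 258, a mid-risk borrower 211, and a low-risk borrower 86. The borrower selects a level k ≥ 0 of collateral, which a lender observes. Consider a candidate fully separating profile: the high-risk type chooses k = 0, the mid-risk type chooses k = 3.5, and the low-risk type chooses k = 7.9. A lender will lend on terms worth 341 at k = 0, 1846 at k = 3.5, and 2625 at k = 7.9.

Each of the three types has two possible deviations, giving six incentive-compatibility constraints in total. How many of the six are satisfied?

4

High-risk (own payoff 341): to k=3.5 gives 1846 − 258×3.5 = 943 → profitable ✗; to k=7.9 gives 2625 − 258×7.9 = 586.8 → profitable ✗.
Low-risk (own payoff 2625 − 86×7.9 = 1945.6): to k=0 gives 341 → no gain ✓; to k=3.5 gives 1846 − 86×3.5 = 1545 → no gain ✓.
Mid-risk (own payoff 1846 − 211×3.5 = 1107.5): to k=0 gives 341 → no gain ✓; to k=7.9 gives 2625 − 211×7.9 = 958.1 → no gain ✓.
4 of the 6 constraints hold; not an equilibrium.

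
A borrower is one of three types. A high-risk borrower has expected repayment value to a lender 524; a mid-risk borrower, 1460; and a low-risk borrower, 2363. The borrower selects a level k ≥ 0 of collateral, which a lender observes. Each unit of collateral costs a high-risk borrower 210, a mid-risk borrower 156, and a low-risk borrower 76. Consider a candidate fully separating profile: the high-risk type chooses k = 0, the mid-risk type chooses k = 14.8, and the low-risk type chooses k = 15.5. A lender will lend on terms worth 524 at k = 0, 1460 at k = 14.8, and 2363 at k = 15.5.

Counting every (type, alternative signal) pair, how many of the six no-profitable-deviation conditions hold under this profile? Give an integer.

4

Mid-risk (own payoff 1460 − 156×14.8 = -848.8): to k=0 gives 524 → profitable ✗; to k=15.5 gives 2363 − 156×15.5 = -55 → profitable ✗.
High-risk (own payoff 524): to k=14.8 gives 1460 − 210×14.8 = -1648 → no gain ✓; to k=15.5 gives 2363 − 210×15.5 = -892 → no gain ✓.
Low-risk (own payoff 2363 − 76×15.5 = 1185): to k=0 gives 524 → no gain ✓; to k=14.8 gives 1460 − 76×14.8 = 335.2 → no gain ✓.
4 of the 6 constraints hold; not an equilibrium.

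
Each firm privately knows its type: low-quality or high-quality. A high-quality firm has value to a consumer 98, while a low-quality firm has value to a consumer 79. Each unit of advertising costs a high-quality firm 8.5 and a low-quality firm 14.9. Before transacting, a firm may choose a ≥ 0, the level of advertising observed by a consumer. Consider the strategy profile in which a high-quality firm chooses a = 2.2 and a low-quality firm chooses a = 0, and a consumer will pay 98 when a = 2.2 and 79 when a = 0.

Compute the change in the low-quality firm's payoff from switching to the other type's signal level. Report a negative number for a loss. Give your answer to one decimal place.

Playing a = 0 the low-quality firm receives 79.
Deviating to a = 2.2 brings payment 98 at cost 14.9 × 2.2 = 32.78, netting 65.22.
Gain from deviating: 65.22 − 79 = -13.78, i.e. -13.8 to one decimal place.
The gain is negative, so the low-quality type's incentive-compatibility constraint is satisfied.

-13.8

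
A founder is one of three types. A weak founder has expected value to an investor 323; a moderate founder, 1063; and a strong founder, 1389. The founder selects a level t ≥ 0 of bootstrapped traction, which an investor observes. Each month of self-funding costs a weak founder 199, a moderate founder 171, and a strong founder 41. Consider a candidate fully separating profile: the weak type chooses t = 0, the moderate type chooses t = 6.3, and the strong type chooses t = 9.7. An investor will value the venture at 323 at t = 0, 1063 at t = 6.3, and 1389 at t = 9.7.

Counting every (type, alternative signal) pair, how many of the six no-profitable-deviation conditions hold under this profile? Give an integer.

Weak (own payoff 323): to t=6.3 gives 1063 − 199×6.3 = -190.7 → no gain ✓; to t=9.7 gives 1389 − 199×9.7 = -541.3 → no gain ✓.
Moderate (own payoff 1063 − 171×6.3 = -14.3): to t=0 gives 323 → profitable ✗; to t=9.7 gives 1389 − 171×9.7 = -269.7 → no gain ✓.
Strong (own payoff 1389 − 41×9.7 = 991.3): to t=0 gives 323 → no gain ✓; to t=6.3 gives 1063 − 41×6.3 = 804.7 → no gain ✓.
5 of the 6 constraints hold; not an equilibrium.

5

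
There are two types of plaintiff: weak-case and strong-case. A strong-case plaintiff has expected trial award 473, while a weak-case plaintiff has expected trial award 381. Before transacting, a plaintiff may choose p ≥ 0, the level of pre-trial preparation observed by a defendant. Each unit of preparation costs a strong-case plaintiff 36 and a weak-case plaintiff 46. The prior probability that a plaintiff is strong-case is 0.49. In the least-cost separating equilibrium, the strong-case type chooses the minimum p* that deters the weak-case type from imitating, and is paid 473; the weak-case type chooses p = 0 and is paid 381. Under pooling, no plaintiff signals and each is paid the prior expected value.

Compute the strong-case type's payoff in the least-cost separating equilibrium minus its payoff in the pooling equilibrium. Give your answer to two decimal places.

-25.08

Least-cost separating signal: p* solves 381 = 473 − 46·p*, so p* = (473 − 381)/46 = 2.
Strong-case type's separating payoff: 473 − 36 × p* = 473 − 36 × (473 − 381)/46 = 473 − 3312/46 = 401.
Pooling payoff: 0.49 × 473 + 0.51 × 381 = 426.08.
Difference: 401 − 426.08 = -25.08.
The strong-case type would prefer the pooling outcome.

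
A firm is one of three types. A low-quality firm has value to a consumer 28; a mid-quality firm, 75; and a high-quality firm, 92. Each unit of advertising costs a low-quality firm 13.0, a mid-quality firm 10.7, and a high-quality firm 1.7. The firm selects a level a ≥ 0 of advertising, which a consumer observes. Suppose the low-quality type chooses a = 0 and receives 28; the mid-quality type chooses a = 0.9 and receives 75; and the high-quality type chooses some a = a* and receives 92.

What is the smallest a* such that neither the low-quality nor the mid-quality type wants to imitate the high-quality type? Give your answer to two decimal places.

4.92

Mid-quality type (on-path payoff 75 − 10.7×0.9 = 65.37) won't mimic when 65.37 ≥ 92 − 10.7·a*, i.e. a* ≥ 2.49.
Low-quality type (on-path payoff 28) won't mimic when 28 ≥ 92 − 13.0·a*, i.e. a* ≥ 4.92.
Both must hold, so a* = max(4.92, 2.49) = 4.92. The low-quality type's constraint binds.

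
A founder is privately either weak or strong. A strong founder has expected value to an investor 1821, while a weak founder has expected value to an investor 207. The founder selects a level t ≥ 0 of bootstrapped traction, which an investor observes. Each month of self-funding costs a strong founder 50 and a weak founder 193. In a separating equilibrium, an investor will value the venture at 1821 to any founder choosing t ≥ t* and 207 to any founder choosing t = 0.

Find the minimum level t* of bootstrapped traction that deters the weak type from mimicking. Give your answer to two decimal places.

A weak founder choosing t = 0 receives 207.
Imitating at t* instead would pay 1821 at cost 193·t*, netting 1821 − 193·t*.
Indifference: 207 = 1821 − 193·t*, so t* = (1821 − 207) / 193 ≈ 8.36.
At t* the weak type's incentive constraint just binds; the strong type strictly prefers t* since its per-unit cost is lower.

8.36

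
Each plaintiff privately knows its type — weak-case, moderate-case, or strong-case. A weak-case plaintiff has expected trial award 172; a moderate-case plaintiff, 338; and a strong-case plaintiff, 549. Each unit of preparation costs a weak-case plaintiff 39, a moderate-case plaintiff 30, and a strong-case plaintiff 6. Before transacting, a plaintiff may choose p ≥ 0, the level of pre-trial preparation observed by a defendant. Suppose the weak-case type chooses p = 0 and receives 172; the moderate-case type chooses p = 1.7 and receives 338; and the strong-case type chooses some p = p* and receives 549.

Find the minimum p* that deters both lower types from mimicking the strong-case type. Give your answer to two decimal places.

9.67

Moderate-case type (on-path payoff 338 − 30×1.7 = 287) won't mimic when 287 ≥ 549 − 30·p*, i.e. p* ≥ 8.73.
Weak-case type (on-path payoff 172) won't mimic when 172 ≥ 549 − 39·p*, i.e. p* ≥ 9.67.
Both must hold, so p* = max(9.67, 8.73) = 9.67. The weak-case type's constraint binds.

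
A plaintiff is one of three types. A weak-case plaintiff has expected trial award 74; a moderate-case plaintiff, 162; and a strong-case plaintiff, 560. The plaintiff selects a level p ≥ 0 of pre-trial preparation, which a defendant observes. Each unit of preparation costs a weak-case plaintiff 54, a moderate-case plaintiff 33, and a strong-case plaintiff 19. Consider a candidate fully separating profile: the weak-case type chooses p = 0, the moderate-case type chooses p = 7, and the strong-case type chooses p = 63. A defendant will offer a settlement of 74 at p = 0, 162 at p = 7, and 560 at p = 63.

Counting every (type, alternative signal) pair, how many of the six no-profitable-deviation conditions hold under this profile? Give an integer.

Strong-case (own payoff 560 − 19×63 = -637): to p=0 gives 74 → profitable ✗; to p=7 gives 162 − 19×7 = 29 → profitable ✗.
Moderate-case (own payoff 162 − 33×7 = -69): to p=0 gives 74 → profitable ✗; to p=63 gives 560 − 33×63 = -1519 → no gain ✓.
Weak-case (own payoff 74): to p=7 gives 162 − 54×7 = -216 → no gain ✓; to p=63 gives 560 − 54×63 = -2842 → no gain ✓.
3 of the 6 constraints hold; not an equilibrium.

3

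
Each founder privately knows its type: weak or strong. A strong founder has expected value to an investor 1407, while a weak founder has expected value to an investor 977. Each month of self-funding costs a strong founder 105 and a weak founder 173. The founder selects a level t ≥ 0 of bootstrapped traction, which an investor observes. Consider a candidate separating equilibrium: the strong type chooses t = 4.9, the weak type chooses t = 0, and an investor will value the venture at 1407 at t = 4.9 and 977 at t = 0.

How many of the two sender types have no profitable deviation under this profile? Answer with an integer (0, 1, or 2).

Weak type: stay at 0 → 977; mimic → 1407 − 173 × 4.9 = 559.3. IC holds (977 ≥ 559.3).
Strong type: signal → 1407 − 105 × 4.9 = 892.5; deviate to 0 → 977. IC fails (892.5 < 977).
1 of 2 constraints hold, so this profile is not an equilibrium.

1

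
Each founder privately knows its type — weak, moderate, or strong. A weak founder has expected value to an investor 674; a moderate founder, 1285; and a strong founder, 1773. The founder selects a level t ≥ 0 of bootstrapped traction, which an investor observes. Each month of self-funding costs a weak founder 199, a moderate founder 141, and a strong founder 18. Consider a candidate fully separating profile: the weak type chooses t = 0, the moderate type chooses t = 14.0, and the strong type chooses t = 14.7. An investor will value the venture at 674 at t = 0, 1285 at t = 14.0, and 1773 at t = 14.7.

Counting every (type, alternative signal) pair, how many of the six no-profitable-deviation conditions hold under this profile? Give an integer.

4

Weak (own payoff 674): to t=14.0 gives 1285 − 199×14.0 = -1501 → no gain ✓; to t=14.7 gives 1773 − 199×14.7 = -1152.3 → no gain ✓.
Moderate (own payoff 1285 − 141×14.0 = -689): to t=0 gives 674 → profitable ✗; to t=14.7 gives 1773 − 141×14.7 = -299.7 → profitable ✗.
Strong (own payoff 1773 − 18×14.7 = 1508.4): to t=0 gives 674 → no gain ✓; to t=14.0 gives 1285 − 18×14.0 = 1033 → no gain ✓.
4 of the 6 constraints hold; not an equilibrium.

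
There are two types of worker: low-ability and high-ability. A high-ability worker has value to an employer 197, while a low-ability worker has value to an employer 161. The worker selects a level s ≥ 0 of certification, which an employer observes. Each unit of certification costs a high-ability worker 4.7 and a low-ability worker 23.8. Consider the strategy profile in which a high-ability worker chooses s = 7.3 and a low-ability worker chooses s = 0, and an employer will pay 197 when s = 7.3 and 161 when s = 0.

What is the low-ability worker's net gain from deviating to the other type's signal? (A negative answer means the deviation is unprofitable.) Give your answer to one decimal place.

-137.7

Playing s = 0 the low-ability worker receives 161.
Deviating to s = 7.3 brings payment 197 at cost 23.8 × 7.3 = 173.74, netting 23.26.
Gain from deviating: 23.26 − 161 = -137.74, i.e. -137.7 to one decimal place.
The gain is negative, so the low-ability type's incentive-compatibility constraint is satisfied.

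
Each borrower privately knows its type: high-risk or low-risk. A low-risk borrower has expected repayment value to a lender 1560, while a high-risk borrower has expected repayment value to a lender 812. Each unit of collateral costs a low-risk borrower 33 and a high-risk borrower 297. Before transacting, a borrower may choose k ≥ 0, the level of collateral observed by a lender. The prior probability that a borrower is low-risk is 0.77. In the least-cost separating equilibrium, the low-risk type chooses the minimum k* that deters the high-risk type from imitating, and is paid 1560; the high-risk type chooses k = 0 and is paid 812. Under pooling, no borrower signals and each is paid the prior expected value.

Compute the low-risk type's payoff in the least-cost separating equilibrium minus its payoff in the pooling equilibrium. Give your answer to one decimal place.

88.9

Least-cost separating signal: k* solves 812 = 1560 − 297·k*, so k* = (1560 − 812)/297 ≈ 2.5185.
Low-risk type's separating payoff: 1560 − 33 × k* = 1560 − 33 × (1560 − 812)/297 = 1560 − 24684/297 ≈ 1476.889.
Pooling payoff: 0.77 × 1560 + 0.23 × 812 = 1387.96.
Difference: 1476.889 − 1387.96 = 88.929, i.e. 88.9 to one decimal place.
The low-risk type prefers to separate.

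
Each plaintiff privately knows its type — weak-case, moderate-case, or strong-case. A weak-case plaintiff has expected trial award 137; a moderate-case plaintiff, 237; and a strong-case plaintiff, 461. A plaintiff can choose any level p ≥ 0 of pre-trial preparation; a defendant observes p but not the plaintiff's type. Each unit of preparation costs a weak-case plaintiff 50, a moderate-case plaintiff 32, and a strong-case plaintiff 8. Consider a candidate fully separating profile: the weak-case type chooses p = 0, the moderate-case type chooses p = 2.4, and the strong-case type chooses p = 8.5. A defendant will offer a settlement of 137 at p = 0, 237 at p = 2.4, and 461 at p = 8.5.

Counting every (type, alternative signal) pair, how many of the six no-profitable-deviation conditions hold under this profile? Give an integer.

5

Weak-case (own payoff 137): to p=2.4 gives 237 − 50×2.4 = 117 → no gain ✓; to p=8.5 gives 461 − 50×8.5 = 36 → no gain ✓.
Moderate-case (own payoff 237 − 32×2.4 = 160.2): to p=0 gives 137 → no gain ✓; to p=8.5 gives 461 − 32×8.5 = 189 → profitable ✗.
Strong-case (own payoff 461 − 8×8.5 = 393): to p=0 gives 137 → no gain ✓; to p=2.4 gives 237 − 8×2.4 = 217.8 → no gain ✓.
5 of the 6 constraints hold; not an equilibrium.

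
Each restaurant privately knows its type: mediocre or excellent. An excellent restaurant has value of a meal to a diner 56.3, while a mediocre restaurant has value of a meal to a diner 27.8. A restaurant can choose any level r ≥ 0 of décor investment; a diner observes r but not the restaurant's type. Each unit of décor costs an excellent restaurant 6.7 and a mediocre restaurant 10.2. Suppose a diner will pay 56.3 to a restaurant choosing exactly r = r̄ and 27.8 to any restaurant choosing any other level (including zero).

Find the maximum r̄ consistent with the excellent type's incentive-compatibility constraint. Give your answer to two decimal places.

Choosing r̄ yields the excellent type 56.3 − 6.7·r̄; choosing zero yields 27.8.
The excellent type is indifferent at 56.3 − 6.7·r̄ = 27.8, i.e. r̄ = (56.3 − 27.8) / 6.7 ≈ 4.25.
For any r̄ above 4.25 the excellent type would rather pool at zero, so separation collapses.

4.25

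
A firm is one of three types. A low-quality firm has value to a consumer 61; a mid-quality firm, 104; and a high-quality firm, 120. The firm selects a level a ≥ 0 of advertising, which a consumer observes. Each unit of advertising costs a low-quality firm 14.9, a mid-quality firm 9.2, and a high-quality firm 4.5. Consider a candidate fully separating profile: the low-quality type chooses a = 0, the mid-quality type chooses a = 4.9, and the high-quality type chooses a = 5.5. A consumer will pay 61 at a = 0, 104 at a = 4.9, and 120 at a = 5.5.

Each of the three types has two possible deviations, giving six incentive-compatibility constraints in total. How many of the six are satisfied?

4

Low-quality (own payoff 61): to a=4.9 gives 104 − 14.9×4.9 = 30.99 → no gain ✓; to a=5.5 gives 120 − 14.9×5.5 = 38.05 → no gain ✓.
High-quality (own payoff 120 − 4.5×5.5 = 95.25): to a=0 gives 61 → no gain ✓; to a=4.9 gives 104 − 4.5×4.9 = 81.95 → no gain ✓.
Mid-quality (own payoff 104 − 9.2×4.9 = 58.92): to a=0 gives 61 → profitable ✗; to a=5.5 gives 120 − 9.2×5.5 = 69.4 → profitable ✗.
4 of the 6 constraints hold; not an equilibrium.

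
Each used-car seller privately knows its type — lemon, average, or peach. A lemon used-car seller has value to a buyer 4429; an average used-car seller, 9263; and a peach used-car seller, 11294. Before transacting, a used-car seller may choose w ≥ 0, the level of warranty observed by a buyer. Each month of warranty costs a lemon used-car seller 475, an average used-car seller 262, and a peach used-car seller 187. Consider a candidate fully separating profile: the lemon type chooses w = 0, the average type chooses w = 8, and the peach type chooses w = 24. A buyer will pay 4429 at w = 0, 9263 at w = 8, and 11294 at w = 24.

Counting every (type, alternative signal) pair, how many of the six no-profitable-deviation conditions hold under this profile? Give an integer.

4

Peach (own payoff 11294 − 187×24 = 6806): to w=0 gives 4429 → no gain ✓; to w=8 gives 9263 − 187×8 = 7767 → profitable ✗.
Average (own payoff 9263 − 262×8 = 7167): to w=0 gives 4429 → no gain ✓; to w=24 gives 11294 − 262×24 = 5006 → no gain ✓.
Lemon (own payoff 4429): to w=8 gives 9263 − 475×8 = 5463 → profitable ✗; to w=24 gives 11294 − 475×24 = -106 → no gain ✓.
4 of the 6 constraints hold; not an equilibrium.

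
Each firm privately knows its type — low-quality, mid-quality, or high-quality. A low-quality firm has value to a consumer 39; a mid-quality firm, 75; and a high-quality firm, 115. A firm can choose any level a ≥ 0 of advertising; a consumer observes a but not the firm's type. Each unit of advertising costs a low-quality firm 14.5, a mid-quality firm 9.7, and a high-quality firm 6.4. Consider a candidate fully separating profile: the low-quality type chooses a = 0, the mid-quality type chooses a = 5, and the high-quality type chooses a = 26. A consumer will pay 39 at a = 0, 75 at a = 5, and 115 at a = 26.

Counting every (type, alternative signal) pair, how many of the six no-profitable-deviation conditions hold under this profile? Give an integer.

High-quality (own payoff 115 − 6.4×26 = -51.4): to a=0 gives 39 → profitable ✗; to a=5 gives 75 − 6.4×5 = 43 → profitable ✗.
Low-quality (own payoff 39): to a=5 gives 75 − 14.5×5 = 2.5 → no gain ✓; to a=26 gives 115 − 14.5×26 = -262 → no gain ✓.
Mid-quality (own payoff 75 − 9.7×5 = 26.5): to a=0 gives 39 → profitable ✗; to a=26 gives 115 − 9.7×26 = -137.2 → no gain ✓.
3 of the 6 constraints hold; not an equilibrium.

3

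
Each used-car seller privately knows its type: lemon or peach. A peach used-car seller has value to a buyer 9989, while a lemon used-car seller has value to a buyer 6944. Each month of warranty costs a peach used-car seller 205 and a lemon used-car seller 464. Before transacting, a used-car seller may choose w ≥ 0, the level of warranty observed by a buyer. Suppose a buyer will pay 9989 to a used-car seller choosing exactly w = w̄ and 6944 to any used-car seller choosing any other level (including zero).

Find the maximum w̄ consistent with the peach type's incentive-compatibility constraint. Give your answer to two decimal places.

14.85

Choosing w̄ yields the peach type 9989 − 205·w̄; choosing zero yields 6944.
The peach type is indifferent at 9989 − 205·w̄ = 6944, i.e. w̄ = (9989 − 6944) / 205 ≈ 14.85.
For any w̄ above 14.85 the peach type would rather pool at zero, so separation collapses.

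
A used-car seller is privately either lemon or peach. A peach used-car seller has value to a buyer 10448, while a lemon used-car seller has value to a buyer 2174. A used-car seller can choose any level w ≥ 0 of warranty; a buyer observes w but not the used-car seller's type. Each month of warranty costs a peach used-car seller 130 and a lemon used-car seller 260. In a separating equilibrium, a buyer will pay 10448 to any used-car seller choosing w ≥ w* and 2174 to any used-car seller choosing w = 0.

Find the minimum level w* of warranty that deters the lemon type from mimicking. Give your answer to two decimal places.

31.82

A lemon used-car seller choosing w = 0 receives 2174.
Imitating at w* instead would pay 10448 at cost 260·w*, netting 10448 − 260·w*.
Indifference: 2174 = 10448 − 260·w*, so w* = (10448 − 2174) / 260 ≈ 31.82.
This is the lemon type's binding incentive-compatibility constraint; any w ≥ 31.82 sustains separation on that side.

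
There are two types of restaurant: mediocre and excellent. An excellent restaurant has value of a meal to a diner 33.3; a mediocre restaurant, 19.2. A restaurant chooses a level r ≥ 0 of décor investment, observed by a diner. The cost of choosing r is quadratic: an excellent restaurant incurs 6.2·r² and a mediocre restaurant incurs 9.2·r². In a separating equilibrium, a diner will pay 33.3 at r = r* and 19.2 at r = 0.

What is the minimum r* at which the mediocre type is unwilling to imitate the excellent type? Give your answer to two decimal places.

1.24

The mediocre type at r = 0 receives 19.2; imitating at r* yields 33.3 − 9.2·r*².
Indifference: 19.2 = 33.3 − 9.2·r*², so r*² = (33.3 − 19.2) / 9.2 ≈ 1.5326.
r* = √1.5326 ≈ 1.24.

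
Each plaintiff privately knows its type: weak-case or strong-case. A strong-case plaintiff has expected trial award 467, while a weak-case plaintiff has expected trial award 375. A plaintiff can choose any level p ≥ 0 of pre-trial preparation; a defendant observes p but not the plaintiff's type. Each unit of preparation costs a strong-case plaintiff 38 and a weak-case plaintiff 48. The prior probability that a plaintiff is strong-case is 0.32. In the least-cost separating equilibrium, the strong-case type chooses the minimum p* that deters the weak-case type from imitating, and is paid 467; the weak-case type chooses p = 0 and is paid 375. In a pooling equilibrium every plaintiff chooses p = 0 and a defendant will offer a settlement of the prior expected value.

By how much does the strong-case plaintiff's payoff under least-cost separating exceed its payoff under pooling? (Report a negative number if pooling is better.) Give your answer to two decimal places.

-10.27

Least-cost separating signal: p* solves 375 = 467 − 48·p*, so p* = (467 − 375)/48 ≈ 1.9167.
Strong-case type's separating payoff: 467 − 38 × p* = 467 − 38 × (467 − 375)/48 = 467 − 3496/48 ≈ 394.1667.
Pooling payoff: 0.32 × 467 + 0.68 × 375 = 404.44.
Difference: 394.1667 − 404.44 = -10.2733, i.e. -10.27 to two decimal places.
The strong-case type would prefer the pooling outcome.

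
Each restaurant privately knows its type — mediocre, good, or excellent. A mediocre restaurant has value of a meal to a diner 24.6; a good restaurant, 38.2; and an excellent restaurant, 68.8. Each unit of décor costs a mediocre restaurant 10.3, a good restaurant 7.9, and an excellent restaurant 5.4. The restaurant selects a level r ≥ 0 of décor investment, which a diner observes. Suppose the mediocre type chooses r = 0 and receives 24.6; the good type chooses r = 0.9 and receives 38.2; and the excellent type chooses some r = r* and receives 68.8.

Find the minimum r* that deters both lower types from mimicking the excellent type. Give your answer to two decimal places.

Mediocre type (on-path payoff 24.6) won't mimic when 24.6 ≥ 68.8 − 10.3·r*, i.e. r* ≥ 4.29.
Good type (on-path payoff 38.2 − 7.9×0.9 = 31.09) won't mimic when 31.09 ≥ 68.8 − 7.9·r*, i.e. r* ≥ 4.77.
Both must hold, so r* = max(4.29, 4.77) = 4.77. The good type's constraint binds.

4.77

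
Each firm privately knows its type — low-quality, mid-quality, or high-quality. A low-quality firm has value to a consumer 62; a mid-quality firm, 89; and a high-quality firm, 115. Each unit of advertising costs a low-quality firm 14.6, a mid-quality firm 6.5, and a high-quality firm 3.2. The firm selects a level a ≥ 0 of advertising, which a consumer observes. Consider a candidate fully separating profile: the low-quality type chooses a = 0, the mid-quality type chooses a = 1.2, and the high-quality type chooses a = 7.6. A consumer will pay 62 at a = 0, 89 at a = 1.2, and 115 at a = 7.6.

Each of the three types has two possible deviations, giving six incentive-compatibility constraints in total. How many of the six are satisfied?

5

High-quality (own payoff 115 − 3.2×7.6 = 90.68): to a=0 gives 62 → no gain ✓; to a=1.2 gives 89 − 3.2×1.2 = 85.16 → no gain ✓.
Low-quality (own payoff 62): to a=1.2 gives 89 − 14.6×1.2 = 71.48 → profitable ✗; to a=7.6 gives 115 − 14.6×7.6 = 4.04 → no gain ✓.
Mid-quality (own payoff 89 − 6.5×1.2 = 81.2): to a=0 gives 62 → no gain ✓; to a=7.6 gives 115 − 6.5×7.6 = 65.6 → no gain ✓.
5 of the 6 constraints hold; not an equilibrium.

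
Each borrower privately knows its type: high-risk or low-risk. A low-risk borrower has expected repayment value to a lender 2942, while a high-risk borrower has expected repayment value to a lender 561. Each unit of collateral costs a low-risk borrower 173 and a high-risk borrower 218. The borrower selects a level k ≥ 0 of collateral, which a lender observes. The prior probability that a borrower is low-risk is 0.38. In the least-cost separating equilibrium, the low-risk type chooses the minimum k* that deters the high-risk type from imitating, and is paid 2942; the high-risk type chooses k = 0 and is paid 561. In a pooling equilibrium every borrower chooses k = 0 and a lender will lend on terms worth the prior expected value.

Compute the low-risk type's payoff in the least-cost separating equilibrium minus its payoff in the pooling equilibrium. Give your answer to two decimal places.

-413.29

Least-cost separating signal: k* solves 561 = 2942 − 218·k*, so k* = (2942 − 561)/218 ≈ 10.9220.
Low-risk type's separating payoff: 2942 − 173 × k* = 2942 − 173 × (2942 − 561)/218 = 2942 − 411913/218 ≈ 1052.4908.
Pooling payoff: 0.38 × 2942 + 0.62 × 561 = 1465.78.
Difference: 1052.4908 − 1465.78 = -413.2892, i.e. -413.29 to two decimal places.
The low-risk type would prefer the pooling outcome.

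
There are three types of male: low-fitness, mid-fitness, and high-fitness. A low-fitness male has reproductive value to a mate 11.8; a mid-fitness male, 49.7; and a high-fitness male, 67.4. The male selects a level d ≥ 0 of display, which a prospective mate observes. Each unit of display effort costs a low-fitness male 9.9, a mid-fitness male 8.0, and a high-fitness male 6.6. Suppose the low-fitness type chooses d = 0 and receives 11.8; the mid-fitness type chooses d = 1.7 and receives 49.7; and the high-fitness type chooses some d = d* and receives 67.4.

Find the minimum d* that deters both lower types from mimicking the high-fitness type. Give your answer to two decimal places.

5.62

Low-fitness type (on-path payoff 11.8) won't mimic when 11.8 ≥ 67.4 − 9.9·d*, i.e. d* ≥ 5.62.
Mid-fitness type (on-path payoff 49.7 − 8.0×1.7 = 36.1) won't mimic when 36.1 ≥ 67.4 − 8.0·d*, i.e. d* ≥ 3.91.
Both must hold, so d* = max(5.62, 3.91) = 5.62. The low-fitness type's constraint binds.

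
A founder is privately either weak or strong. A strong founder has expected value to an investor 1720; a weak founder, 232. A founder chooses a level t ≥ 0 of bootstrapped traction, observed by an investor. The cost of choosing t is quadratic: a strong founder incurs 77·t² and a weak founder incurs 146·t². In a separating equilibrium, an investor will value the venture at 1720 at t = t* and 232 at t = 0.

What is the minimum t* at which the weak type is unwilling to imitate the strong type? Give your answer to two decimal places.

The weak type at t = 0 receives 232; imitating at t* yields 1720 − 146·t*².
Indifference: 232 = 1720 − 146·t*², so t*² = (1720 − 232) / 146 ≈ 10.1918.
t* = √10.1918 ≈ 3.19.

3.19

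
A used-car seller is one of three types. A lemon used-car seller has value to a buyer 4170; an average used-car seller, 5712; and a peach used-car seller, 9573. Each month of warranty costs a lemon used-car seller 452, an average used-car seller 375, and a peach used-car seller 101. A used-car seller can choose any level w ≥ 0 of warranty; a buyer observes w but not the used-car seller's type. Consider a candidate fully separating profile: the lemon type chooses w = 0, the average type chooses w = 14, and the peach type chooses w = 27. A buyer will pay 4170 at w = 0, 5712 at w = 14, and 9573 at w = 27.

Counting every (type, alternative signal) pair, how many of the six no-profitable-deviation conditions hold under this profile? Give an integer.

5

Lemon (own payoff 4170): to w=14 gives 5712 − 452×14 = -616 → no gain ✓; to w=27 gives 9573 − 452×27 = -2631 → no gain ✓.
Peach (own payoff 9573 − 101×27 = 6846): to w=0 gives 4170 → no gain ✓; to w=14 gives 5712 − 101×14 = 4298 → no gain ✓.
Average (own payoff 5712 − 375×14 = 462): to w=0 gives 4170 → profitable ✗; to w=27 gives 9573 − 375×27 = -552 → no gain ✓.
5 of the 6 constraints hold; not an equilibrium.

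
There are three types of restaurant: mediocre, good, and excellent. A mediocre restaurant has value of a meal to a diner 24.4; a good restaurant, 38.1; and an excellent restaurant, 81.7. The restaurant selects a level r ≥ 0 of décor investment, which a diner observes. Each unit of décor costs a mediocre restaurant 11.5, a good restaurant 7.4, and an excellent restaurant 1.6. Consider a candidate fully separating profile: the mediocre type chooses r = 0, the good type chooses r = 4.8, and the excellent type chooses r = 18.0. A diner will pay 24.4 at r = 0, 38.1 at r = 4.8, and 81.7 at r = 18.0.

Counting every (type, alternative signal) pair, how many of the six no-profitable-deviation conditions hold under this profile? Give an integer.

5

Good (own payoff 38.1 − 7.4×4.8 = 2.58): to r=0 gives 24.4 → profitable ✗; to r=18.0 gives 81.7 − 7.4×18.0 = -51.5 → no gain ✓.
Mediocre (own payoff 24.4): to r=4.8 gives 38.1 − 11.5×4.8 = -17.1 → no gain ✓; to r=18.0 gives 81.7 − 11.5×18.0 = -125.3 → no gain ✓.
Excellent (own payoff 81.7 − 1.6×18.0 = 52.9): to r=0 gives 24.4 → no gain ✓; to r=4.8 gives 38.1 − 1.6×4.8 = 30.42 → no gain ✓.
5 of the 6 constraints hold; not an equilibrium.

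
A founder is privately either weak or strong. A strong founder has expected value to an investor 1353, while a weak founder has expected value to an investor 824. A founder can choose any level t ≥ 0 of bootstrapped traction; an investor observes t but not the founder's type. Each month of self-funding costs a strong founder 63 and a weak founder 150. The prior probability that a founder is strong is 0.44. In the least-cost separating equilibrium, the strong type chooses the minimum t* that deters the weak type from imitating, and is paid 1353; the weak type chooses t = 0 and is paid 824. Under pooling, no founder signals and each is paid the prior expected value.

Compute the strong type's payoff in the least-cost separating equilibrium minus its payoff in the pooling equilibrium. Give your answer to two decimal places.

Least-cost separating signal: t* solves 824 = 1353 − 150·t*, so t* = (1353 − 824)/150 ≈ 3.5267.
Strong type's separating payoff: 1353 − 63 × t* = 1353 − 63 × (1353 − 824)/150 = 1353 − 33327/150 = 1130.82.
Pooling payoff: 0.44 × 1353 + 0.56 × 824 = 1056.76.
Difference: 1130.82 − 1056.76 = 74.06.
The strong type prefers to separate.

74.06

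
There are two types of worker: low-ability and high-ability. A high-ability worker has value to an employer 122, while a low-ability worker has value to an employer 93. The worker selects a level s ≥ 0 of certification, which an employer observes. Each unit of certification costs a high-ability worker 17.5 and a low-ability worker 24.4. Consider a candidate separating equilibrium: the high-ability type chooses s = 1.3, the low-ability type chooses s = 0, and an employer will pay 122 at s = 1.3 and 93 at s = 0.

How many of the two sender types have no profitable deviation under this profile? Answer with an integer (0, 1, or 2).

2

Low-ability type: stay at 0 → 93; mimic → 122 − 24.4 × 1.3 = 90.28. IC holds (93 ≥ 90.28).
High-ability type: signal → 122 − 17.5 × 1.3 = 99.25; deviate to 0 → 93. IC holds (99.25 ≥ 93).
2 of 2 constraints hold, so this is a separating equilibrium.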